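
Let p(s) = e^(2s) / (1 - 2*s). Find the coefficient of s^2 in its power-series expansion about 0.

10

Multiply the numerator's expansion by the denominator's geometric series.
[s^0] = 1;  [s^1] = 4;  [s^2] = 10.
So c_2 = p′′(0)/2! = 10.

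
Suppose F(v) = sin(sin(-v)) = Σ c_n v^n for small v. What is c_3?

1/3

Let u equal the inner series; expand the outer function in u and truncate.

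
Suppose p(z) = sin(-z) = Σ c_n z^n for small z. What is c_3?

p(0) = 0
p′(0) = -1
p′′(0) = 0
p′′′(0) = 1

1/6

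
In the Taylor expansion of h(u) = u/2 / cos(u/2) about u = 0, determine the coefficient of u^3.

Divide the numerator series by the denominator series (power-series long division).
h(0) = 0
h′(0) = 1/2
h′′(0) = 0
h′′′(0) = 3/8

1/16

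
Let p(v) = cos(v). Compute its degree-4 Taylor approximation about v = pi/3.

(v - pi/3)^4/48 + sqrt(3)*(v - pi/3)^3/12 - (v - pi/3)^2/4 - sqrt(3)*(v - pi/3)/2 + 1/2

p(pi/3) = 1/2
p′(pi/3) = -sqrt(3)/2
p′′(pi/3) = -1/2
p′′′(pi/3) = sqrt(3)/2
p^(4)(pi/3) = 1/2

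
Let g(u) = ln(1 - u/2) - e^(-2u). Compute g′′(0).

Combine the two series term by term.
From the series, [u^2] g = -17/8; multiply by 2! = 2 to get -17/4.

-17/4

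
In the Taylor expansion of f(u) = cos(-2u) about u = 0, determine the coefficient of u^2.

-2

Use the known series and substitute for the argument.
[u^0] = 1;  [u^1] = 0;  [u^2] = -2.
So c_2 = f′′(0)/2! = -2.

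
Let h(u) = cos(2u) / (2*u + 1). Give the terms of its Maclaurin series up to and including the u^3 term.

-4*u^3 + 2*u^2 - 2*u + 1

Use 1/(1 - r) = Σ r^k on the denominator, then take the Cauchy product.
h(0) = 1
h′(0) = -2
h′′(0) = 4
h′′′(0) = -24
Dividing each by k! gives the coefficients c_0, ..., c_3.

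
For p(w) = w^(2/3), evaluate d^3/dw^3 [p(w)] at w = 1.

Apply the Taylor formula c_k = f^(k)(a)/k!.
The coefficient of (w - 1)^3 in the expansion is 4/81, so p′′′(1) = 3! * (4/81) = 8/27.

8/27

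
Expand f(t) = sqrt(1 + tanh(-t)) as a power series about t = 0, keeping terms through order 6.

-721*t^6/46080 - 121*t^5/3840 + 17*t^4/384 + 5*t^3/48 - t^2/8 - t/2 + 1

Compose series: expand the inner function first, then feed it into the outer expansion.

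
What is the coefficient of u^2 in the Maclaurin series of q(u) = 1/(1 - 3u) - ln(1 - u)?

19/2

Combine the two series term by term.
q(0) = 1
q′(0) = 4
q′′(0) = 19
So c_2 = q′′(0)/2! = 19/2.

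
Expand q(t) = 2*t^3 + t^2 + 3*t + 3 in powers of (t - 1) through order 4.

2*(t - 1)^3 + 7*(t - 1)^2 + 11*(t - 1) + 9

[(t - 1)^0] = 9;  [(t - 1)^1] = 11;  [(t - 1)^2] = 7;  [(t - 1)^3] = 2;  [(t - 1)^4] = 0.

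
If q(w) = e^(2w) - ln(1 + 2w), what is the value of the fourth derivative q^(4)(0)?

Combine the two series term by term.
From the series, [w^4] q = 14/3; multiply by 4! = 24 to get 112.

112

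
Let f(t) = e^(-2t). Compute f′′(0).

4

The coefficient of t^2 in the expansion is 2, so f′′(0) = 2! * (2) = 4.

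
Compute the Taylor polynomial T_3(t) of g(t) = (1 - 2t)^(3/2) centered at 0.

t^3/2 + 3*t^2/2 - 3*t + 1

g(0) = 1
g′(0) = -3
g′′(0) = 3
g′′′(0) = 3
The Taylor polynomial is Σ g^(k)(0)/k! · t^k.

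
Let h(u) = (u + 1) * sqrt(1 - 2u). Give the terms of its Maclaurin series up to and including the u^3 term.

Multiply each power in the prefactor through the base expansion.
h(0) = 1
h′(0) = 0
h′′(0) = -3
h′′′(0) = -6

-u^3 - 3*u^2/2 + 1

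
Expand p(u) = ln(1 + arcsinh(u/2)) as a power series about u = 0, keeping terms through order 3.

u^3/48 - u^2/8 + u/2

Let u equal the inner series; expand the outer function in u and truncate.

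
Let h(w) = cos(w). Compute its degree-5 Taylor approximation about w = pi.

-(w - pi)^4/24 + (w - pi)^2/2 - 1

[(w - pi)^0] = -1;  [(w - pi)^1] = 0;  [(w - pi)^2] = 1/2;  [(w - pi)^3] = 0;  [(w - pi)^4] = -1/24;  [(w - pi)^5] = 0.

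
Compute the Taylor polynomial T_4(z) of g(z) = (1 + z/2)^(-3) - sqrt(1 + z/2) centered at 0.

Add the two expansions coefficient-wise.

1925*z^4/2048 - 161*z^3/128 + 49*z^2/32 - 7*z/4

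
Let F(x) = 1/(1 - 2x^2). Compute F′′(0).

Compute the successive derivatives at the expansion point and divide by k!.
The coefficient of x^2 in the expansion is 2, so F′′(0) = 2! * (2) = 4.

4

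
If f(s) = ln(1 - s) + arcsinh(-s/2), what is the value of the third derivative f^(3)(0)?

Combine the two series term by term.
From the series, [s^3] f = -5/16; multiply by 3! = 6 to get -15/8.

-15/8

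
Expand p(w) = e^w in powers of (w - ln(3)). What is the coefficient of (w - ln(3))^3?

1/2

p(ln(3)) = 3
p′(ln(3)) = 3
p′′(ln(3)) = 3
p′′′(ln(3)) = 3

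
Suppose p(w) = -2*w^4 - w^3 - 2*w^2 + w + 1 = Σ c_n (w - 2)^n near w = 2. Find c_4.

[(w - 2)^0] = -45;  [(w - 2)^1] = -83;  [(w - 2)^2] = -56;  [(w - 2)^3] = -17;  [(w - 2)^4] = -2.
So c_4 = p^(4)(2)/4! = -2.

-2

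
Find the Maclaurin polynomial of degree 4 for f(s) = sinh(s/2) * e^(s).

5*s^4/48 + 13*s^3/48 + s^2/2 + s/2

Multiply the two series term by term and collect like powers.
f(0) = 0
f′(0) = 1/2
f′′(0) = 1
f′′′(0) = 13/8
f^(4)(0) = 5/2
Dividing each by k! gives the coefficients c_0, ..., c_4.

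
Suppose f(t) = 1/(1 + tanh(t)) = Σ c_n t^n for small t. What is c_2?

1

Substitute the inner expansion into the outer series and collect powers.
f(0) = 1
f′(0) = -1
f′′(0) = 2
Dividing each by k! gives the coefficients c_0, ..., c_2.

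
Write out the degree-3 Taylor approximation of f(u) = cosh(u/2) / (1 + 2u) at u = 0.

Write out both Maclaurin series and multiply, keeping only the needed powers.
[u^0] = 1;  [u^1] = -2;  [u^2] = 33/8;  [u^3] = -33/4.

-33*u^3/4 + 33*u^2/8 - 2*u + 1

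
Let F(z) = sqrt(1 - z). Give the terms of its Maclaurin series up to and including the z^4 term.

Apply the Taylor formula c_k = f^(k)(a)/k!.

-5*z^4/128 - z^3/16 - z^2/8 - z/2 + 1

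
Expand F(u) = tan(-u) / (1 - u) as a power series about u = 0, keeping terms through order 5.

Take the Cauchy product of the two expansions.
F(0) = 0
F′(0) = -1
F′′(0) = -2
F′′′(0) = -8
F^(4)(0) = -32
F^(5)(0) = -176
Then c_k = F^(k)(0)/k! gives each Taylor coefficient.

-22*u^5/15 - 4*u^4/3 - 4*u^3/3 - u^2 - u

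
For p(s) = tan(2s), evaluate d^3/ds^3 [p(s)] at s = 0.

16

The coefficient of s^3 in the expansion is 8/3, so p′′′(0) = 3! * (8/3) = 16.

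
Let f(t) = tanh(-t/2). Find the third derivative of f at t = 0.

1/4

Compute the successive derivatives at the expansion point and divide by k!.
From the series, [t^3] f = 1/24; multiply by 3! = 6 to get 1/4.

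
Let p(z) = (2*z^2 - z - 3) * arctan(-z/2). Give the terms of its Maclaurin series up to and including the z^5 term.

49*z^5/480 - z^4/24 - 9*z^3/8 + z^2/2 + 3*z/2

Distribute the polynomial across the series and collect like powers.
p(0) = 0
p′(0) = 3/2
p′′(0) = 1
p′′′(0) = -27/4
p^(4)(0) = -1
p^(5)(0) = 49/4
The Taylor polynomial is Σ p^(k)(0)/k! · z^k.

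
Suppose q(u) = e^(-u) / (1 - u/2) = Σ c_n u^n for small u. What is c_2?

1/4

Expand each factor separately, then convolve coefficients.
[u^0] = 1;  [u^1] = -1/2;  [u^2] = 1/4.
So c_2 = q′′(0)/2! = 1/4.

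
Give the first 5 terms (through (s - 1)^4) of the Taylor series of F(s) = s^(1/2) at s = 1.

F(1) = 1
F′(1) = 1/2
F′′(1) = -1/4
F′′′(1) = 3/8
F^(4)(1) = -15/16

-5*(s - 1)^4/128 + (s - 1)^3/16 - (s - 1)^2/8 + (s - 1)/2 + 1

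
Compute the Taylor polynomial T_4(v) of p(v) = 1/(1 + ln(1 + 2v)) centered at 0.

Let u equal the inner series; expand the outer function in u and truncate.

176*v^4/3 - 56*v^3/3 + 6*v^2 - 2*v + 1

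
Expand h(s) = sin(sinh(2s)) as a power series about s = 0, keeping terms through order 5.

Plug the Maclaurin series of the inner function into that of the outer and collect terms.
[s^0] = 0;  [s^1] = 2;  [s^2] = 0;  [s^3] = 0;  [s^4] = 0;  [s^5] = -32/15.

-32*s^5/15 + 2*s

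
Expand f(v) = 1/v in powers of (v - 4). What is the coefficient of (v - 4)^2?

1/64

Use the known series and substitute for the argument.
f(4) = 1/4
f′(4) = -1/16
f′′(4) = 1/32
Then c_k = f^(k)(4)/k! gives each Taylor coefficient.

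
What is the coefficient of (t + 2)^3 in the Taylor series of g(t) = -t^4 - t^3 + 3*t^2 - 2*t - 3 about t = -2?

g(-2) = 5
g′(-2) = 6
g′′(-2) = -30
g′′′(-2) = 42
Dividing each by k! gives the coefficients c_0, ..., c_3.

7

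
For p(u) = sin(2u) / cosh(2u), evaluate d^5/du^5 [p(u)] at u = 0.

Write the quotient as an unknown series and match coefficients against numerator = denominator · series.
The coefficient of u^5 in the expansion is 48/5, so p^(5)(0) = 5! * (48/5) = 1152.

1152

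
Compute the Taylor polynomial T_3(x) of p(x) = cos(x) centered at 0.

1 - x^2/2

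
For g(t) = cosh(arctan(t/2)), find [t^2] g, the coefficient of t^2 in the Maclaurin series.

Substitute the inner expansion into the outer series and collect powers.
[t^0] = 1;  [t^1] = 0;  [t^2] = 1/8.

1/8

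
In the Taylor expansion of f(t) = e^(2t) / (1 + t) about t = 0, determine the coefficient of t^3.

Write out both Maclaurin series and multiply, keeping only the needed powers.
f(0) = 1
f′(0) = 1
f′′(0) = 2
f′′′(0) = 2
So c_3 = f′′′(0)/3! = 1/3.

1/3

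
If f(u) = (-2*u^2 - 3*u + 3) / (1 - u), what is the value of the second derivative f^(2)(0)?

-4

Distribute the polynomial across the series and collect like powers.
From the series, [u^2] f = -2; multiply by 2! = 2 to get -4.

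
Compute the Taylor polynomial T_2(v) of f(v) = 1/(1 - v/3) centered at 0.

Apply the Taylor formula c_k = f^(k)(a)/k!.
f(0) = 1
f′(0) = 1/3
f′′(0) = 2/9
Dividing each by k! gives the coefficients c_0, ..., c_2.

v^2/9 + v/3 + 1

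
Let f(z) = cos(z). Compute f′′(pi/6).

From the series, [(z - pi/6)^2] f = -sqrt(3)/4; multiply by 2! = 2 to get -sqrt(3)/2.

-sqrt(3)/2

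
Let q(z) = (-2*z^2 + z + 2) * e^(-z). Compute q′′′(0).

13

Distribute the polynomial across the series and collect like powers.
From the series, [z^3] q = 13/6; multiply by 3! = 6 to get 13.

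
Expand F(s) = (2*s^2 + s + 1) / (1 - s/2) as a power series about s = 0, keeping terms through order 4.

11*s^4/16 + 11*s^3/8 + 11*s^2/4 + 3*s/2 + 1

Multiply each power in the prefactor through the base expansion.
F(0) = 1
F′(0) = 3/2
F′′(0) = 11/2
F′′′(0) = 33/4
F^(4)(0) = 33/2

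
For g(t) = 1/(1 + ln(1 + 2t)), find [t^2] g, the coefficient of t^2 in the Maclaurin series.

6

Substitute the inner expansion into the outer series and collect powers.
g(0) = 1
g′(0) = -2
g′′(0) = 12
The Taylor polynomial is Σ g^(k)(0)/k! · t^k.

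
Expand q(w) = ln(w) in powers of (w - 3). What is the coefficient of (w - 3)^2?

-1/18

q(3) = ln(3)
q′(3) = 1/3
q′′(3) = -1/9
So c_2 = q′′(3)/2! = -1/18.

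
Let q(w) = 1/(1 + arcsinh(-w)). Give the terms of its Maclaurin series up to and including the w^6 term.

23*w^6/45 + 23*w^5/40 + 2*w^4/3 + 5*w^3/6 + w^2 + w + 1

Substitute the inner expansion into the outer series and collect powers.
q(0) = 1
q′(0) = 1
q′′(0) = 2
q′′′(0) = 5
q^(4)(0) = 16
q^(5)(0) = 69
q^(6)(0) = 368
Then c_k = q^(k)(0)/k! gives each Taylor coefficient.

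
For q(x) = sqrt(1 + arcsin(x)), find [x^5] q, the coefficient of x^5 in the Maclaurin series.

123/1280

Compose series: expand the inner function first, then feed it into the outer expansion.
[x^0] = 1;  [x^1] = 1/2;  [x^2] = -1/8;  [x^3] = 7/48;  [x^4] = -31/384;  [x^5] = 123/1280.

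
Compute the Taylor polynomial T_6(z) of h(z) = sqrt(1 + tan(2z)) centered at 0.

Compose series: expand the inner function first, then feed it into the outer expansion.
h(0) = 1
h′(0) = 1
h′′(0) = -1
h′′′(0) = 11
h^(4)(0) = -47
h^(5)(0) = 601
h^(6)(0) = -5521
The Taylor polynomial is Σ h^(k)(0)/k! · z^k.

-5521*z^6/720 + 601*z^5/120 - 47*z^4/24 + 11*z^3/6 - z^2/2 + z + 1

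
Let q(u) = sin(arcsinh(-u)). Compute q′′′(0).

Plug the Maclaurin series of the inner function into that of the outer and collect terms.
The coefficient of u^3 in the expansion is 1/3, so q′′′(0) = 3! * (1/3) = 2.

2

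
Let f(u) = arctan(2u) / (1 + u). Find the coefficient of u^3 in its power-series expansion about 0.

-2/3

Take the Cauchy product of the two expansions.
f(0) = 0
f′(0) = 2
f′′(0) = -4
f′′′(0) = -4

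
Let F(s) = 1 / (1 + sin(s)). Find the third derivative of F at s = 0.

-5

Use the geometric series for the reciprocal, then substitute.
From the series, [s^3] F = -5/6; multiply by 3! = 6 to get -5.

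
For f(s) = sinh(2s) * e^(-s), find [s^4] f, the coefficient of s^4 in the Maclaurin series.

-5/3

Multiply the two series term by term and collect like powers.
f(0) = 0
f′(0) = 2
f′′(0) = -4
f′′′(0) = 14
f^(4)(0) = -40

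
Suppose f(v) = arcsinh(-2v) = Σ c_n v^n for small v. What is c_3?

4/3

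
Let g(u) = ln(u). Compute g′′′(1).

2

The coefficient of (u - 1)^3 in the expansion is 1/3, so g′′′(1) = 3! * (1/3) = 2.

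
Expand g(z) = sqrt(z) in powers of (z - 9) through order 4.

g(9) = 3
g′(9) = 1/6
g′′(9) = -1/108
g′′′(9) = 1/648
g^(4)(9) = -5/11664
The Taylor polynomial is Σ g^(k)(9)/k! · (z - 9)^k.

-5*(z - 9)^4/279936 + (z - 9)^3/3888 - (z - 9)^2/216 + (z - 9)/6 + 3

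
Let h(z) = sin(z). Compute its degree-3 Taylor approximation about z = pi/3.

-(z - pi/3)^3/12 - sqrt(3)*(z - pi/3)^2/4 + (z - pi/3)/2 + sqrt(3)/2

h(pi/3) = sqrt(3)/2
h′(pi/3) = 1/2
h′′(pi/3) = -sqrt(3)/2
h′′′(pi/3) = -1/2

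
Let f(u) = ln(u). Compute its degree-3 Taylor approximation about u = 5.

(u - 5)^3/375 - (u - 5)^2/50 + (u - 5)/5 + ln(5)

[(u - 5)^0] = ln(5);  [(u - 5)^1] = 1/5;  [(u - 5)^2] = -1/50;  [(u - 5)^3] = 1/375.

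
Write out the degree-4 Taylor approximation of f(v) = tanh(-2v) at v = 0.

8*v^3/3 - 2*v

f(0) = 0
f′(0) = -2
f′′(0) = 0
f′′′(0) = 16
f^(4)(0) = 0
The Taylor polynomial is Σ f^(k)(0)/k! · v^k.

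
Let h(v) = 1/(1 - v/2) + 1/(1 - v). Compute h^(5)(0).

Expand each term separately and add.
The coefficient of v^5 in the expansion is 33/32, so h^(5)(0) = 5! * (33/32) = 495/4.

495/4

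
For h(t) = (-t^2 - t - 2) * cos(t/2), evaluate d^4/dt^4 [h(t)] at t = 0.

Distribute the polynomial across the series and collect like powers.
The coefficient of t^4 in the expansion is 23/192, so h^(4)(0) = 4! * (23/192) = 23/8.

23/8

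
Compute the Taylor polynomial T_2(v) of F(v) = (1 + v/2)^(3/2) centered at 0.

[v^0] = 1;  [v^1] = 3/4;  [v^2] = 3/32.

3*v^2/32 + 3*v/4 + 1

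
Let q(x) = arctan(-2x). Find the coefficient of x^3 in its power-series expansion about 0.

8/3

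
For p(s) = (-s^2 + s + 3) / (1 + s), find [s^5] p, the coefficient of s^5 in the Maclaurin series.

-1

Multiply each power in the prefactor through the base expansion.
[s^0] = 3;  [s^1] = -2;  [s^2] = 1;  [s^3] = -1;  [s^4] = 1;  [s^5] = -1.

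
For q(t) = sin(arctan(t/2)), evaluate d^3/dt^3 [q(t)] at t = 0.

-3/8

Let u equal the inner series; expand the outer function in u and truncate.
The coefficient of t^3 in the expansion is -1/16, so q′′′(0) = 3! * (-1/16) = -3/8.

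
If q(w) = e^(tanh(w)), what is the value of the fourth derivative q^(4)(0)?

-7

Compose series: expand the inner function first, then feed it into the outer expansion.
From the series, [w^4] q = -7/24; multiply by 4! = 24 to get -7.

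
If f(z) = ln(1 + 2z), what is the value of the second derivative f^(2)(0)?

The coefficient of z^2 in the expansion is -2, so f′′(0) = 2! * (-2) = -4.

-4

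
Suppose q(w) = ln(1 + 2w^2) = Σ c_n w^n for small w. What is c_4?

q(0) = 0
q′(0) = 0
q′′(0) = 4
q′′′(0) = 0
q^(4)(0) = -48
Dividing each by k! gives the coefficients c_0, ..., c_4.

-2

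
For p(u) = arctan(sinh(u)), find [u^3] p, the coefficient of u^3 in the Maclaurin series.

Plug the Maclaurin series of the inner function into that of the outer and collect terms.

-1/6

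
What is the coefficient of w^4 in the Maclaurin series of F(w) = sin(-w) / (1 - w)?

Expand each factor separately, then convolve coefficients.
F(0) = 0
F′(0) = -1
F′′(0) = -2
F′′′(0) = -5
F^(4)(0) = -20
Dividing each by k! gives the coefficients c_0, ..., c_4.

-5/6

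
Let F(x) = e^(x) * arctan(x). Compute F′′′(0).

1

Take the Cauchy product of the two expansions.
The coefficient of x^3 in the expansion is 1/6, so F′′′(0) = 3! * (1/6) = 1.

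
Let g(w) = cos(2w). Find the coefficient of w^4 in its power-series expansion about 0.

2/3

Compute the successive derivatives at the expansion point and divide by k!.
g(0) = 1
g′(0) = 0
g′′(0) = -4
g′′′(0) = 0
g^(4)(0) = 16
So c_4 = g^(4)(0)/4! = 2/3.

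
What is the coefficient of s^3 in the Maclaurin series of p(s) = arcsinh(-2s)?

p(0) = 0
p′(0) = -2
p′′(0) = 0
p′′′(0) = 8

4/3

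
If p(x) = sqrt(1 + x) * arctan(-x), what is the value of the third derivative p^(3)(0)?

Multiply the two series term by term and collect like powers.
From the series, [x^3] p = 11/24; multiply by 3! = 6 to get 11/4.

11/4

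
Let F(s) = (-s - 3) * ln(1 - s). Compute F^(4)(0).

Multiply each power in the prefactor through the base expansion.
The coefficient of s^4 in the expansion is 13/12, so F^(4)(0) = 4! * (13/12) = 26.

26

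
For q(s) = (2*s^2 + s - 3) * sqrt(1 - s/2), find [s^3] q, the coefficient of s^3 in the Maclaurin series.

-65/128

Shift and add copies of the series according to the polynomial's terms.
q(0) = -3
q′(0) = 7/4
q′′(0) = 59/16
q′′′(0) = -195/64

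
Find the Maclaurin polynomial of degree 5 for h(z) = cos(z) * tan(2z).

181*z^5/60 + 5*z^3/3 + 2*z

Expand each factor separately, then convolve coefficients.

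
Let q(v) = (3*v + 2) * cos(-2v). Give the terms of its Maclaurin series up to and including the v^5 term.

Distribute the polynomial across the series and collect like powers.
q(0) = 2
q′(0) = 3
q′′(0) = -8
q′′′(0) = -36
q^(4)(0) = 32
q^(5)(0) = 240

2*v^5 + 4*v^4/3 - 6*v^3 - 4*v^2 + 3*v + 2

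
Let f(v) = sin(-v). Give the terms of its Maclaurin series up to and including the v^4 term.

v^3/6 - v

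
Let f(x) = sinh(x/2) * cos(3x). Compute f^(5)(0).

6121/32

Write out both Maclaurin series and multiply, keeping only the needed powers.
From the series, [x^5] f = 6121/3840; multiply by 5! = 120 to get 6121/32.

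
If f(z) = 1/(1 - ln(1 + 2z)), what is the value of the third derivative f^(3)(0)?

Compose series: expand the inner function first, then feed it into the outer expansion.
From the series, [z^3] f = 8/3; multiply by 3! = 6 to get 16.

16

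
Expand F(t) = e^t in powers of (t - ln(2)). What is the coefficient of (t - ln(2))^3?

[(t - ln(2))^0] = 2;  [(t - ln(2))^1] = 2;  [(t - ln(2))^2] = 1;  [(t - ln(2))^3] = 1/3.
So c_3 = F′′′(ln(2))/3! = 1/3.

1/3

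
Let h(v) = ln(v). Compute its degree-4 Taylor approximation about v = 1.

-(v - 1)^4/4 + (v - 1)^3/3 - (v - 1)^2/2 + (v - 1)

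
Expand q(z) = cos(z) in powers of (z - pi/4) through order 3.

q(pi/4) = sqrt(2)/2
q′(pi/4) = -sqrt(2)/2
q′′(pi/4) = -sqrt(2)/2
q′′′(pi/4) = sqrt(2)/2

sqrt(2)*(z - pi/4)^3/12 - sqrt(2)*(z - pi/4)^2/4 - sqrt(2)*(z - pi/4)/2 + sqrt(2)/2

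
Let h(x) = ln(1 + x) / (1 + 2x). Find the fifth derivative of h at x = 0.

2644

Expand each factor separately, then convolve coefficients.
The coefficient of x^5 in the expansion is 661/30, so h^(5)(0) = 5! * (661/30) = 2644.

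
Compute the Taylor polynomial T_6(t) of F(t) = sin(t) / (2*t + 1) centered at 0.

-1841*t^6/60 + 1841*t^5/120 - 23*t^4/3 + 23*t^3/6 - 2*t^2 + t

Use 1/(1 - r) = Σ r^k on the denominator, then take the Cauchy product.
F(0) = 0
F′(0) = 1
F′′(0) = -4
F′′′(0) = 23
F^(4)(0) = -184
F^(5)(0) = 1841
F^(6)(0) = -22092
Then c_k = F^(k)(0)/k! gives each Taylor coefficient.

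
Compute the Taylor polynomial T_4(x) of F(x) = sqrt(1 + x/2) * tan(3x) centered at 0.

291*x^4/128 + 285*x^3/32 + 3*x^2/4 + 3*x

Multiply the two series term by term and collect like powers.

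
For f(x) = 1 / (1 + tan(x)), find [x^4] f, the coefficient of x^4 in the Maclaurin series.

5/3

Expand as Σ (-1)^k u^k with u equal to the inner function's series.
f(0) = 1
f′(0) = -1
f′′(0) = 2
f′′′(0) = -8
f^(4)(0) = 40
Dividing each by k! gives the coefficients c_0, ..., c_4.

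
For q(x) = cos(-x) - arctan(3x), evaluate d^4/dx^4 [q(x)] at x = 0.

1

Expand each term separately and add.
From the series, [x^4] q = 1/24; multiply by 4! = 24 to get 1.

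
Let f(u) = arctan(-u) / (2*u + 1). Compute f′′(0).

Use 1/(1 - r) = Σ r^k on the denominator, then take the Cauchy product.
From the series, [u^2] f = 2; multiply by 2! = 2 to get 4.

4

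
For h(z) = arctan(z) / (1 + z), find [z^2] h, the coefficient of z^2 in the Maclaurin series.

Take the Cauchy product of the two expansions.
[z^0] = 0;  [z^1] = 1;  [z^2] = -1.
So c_2 = h′′(0)/2! = -1.

-1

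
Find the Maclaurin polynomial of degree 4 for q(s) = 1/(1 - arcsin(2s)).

64*s^4/3 + 28*s^3/3 + 4*s^2 + 2*s + 1

Compose series: expand the inner function first, then feed it into the outer expansion.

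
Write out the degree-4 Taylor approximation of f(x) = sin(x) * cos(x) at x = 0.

Multiply the two series term by term and collect like powers.

-2*x^3/3 + x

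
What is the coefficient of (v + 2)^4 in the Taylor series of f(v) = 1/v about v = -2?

-1/32

f(-2) = -1/2
f′(-2) = -1/4
f′′(-2) = -1/4
f′′′(-2) = -3/8
f^(4)(-2) = -3/4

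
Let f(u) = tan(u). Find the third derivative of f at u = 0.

2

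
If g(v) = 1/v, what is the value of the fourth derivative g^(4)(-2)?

From the series, [(v + 2)^4] g = -1/32; multiply by 4! = 24 to get -3/4.

-3/4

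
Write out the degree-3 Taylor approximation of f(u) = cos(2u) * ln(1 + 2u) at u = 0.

Take the Cauchy product of the two expansions.
[u^0] = 0;  [u^1] = 2;  [u^2] = -2;  [u^3] = -4/3.

-4*u^3/3 - 2*u^2 + 2*u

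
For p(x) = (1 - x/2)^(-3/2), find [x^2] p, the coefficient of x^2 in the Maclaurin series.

15/32

c_2 = p′′(0)/2! = 15/32.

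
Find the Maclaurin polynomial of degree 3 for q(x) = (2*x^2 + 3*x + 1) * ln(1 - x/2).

Shift and add copies of the series according to the polynomial's terms.
[x^0] = 0;  [x^1] = -1/2;  [x^2] = -13/8;  [x^3] = -17/12.

-17*x^3/12 - 13*x^2/8 - x/2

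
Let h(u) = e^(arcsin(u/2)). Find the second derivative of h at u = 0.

1/4

Substitute the inner expansion into the outer series and collect powers.
From the series, [u^2] h = 1/8; multiply by 2! = 2 to get 1/4.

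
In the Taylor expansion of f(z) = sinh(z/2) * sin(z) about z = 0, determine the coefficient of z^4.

Take the Cauchy product of the two expansions.
So c_4 = f^(4)(0)/4! = -1/16.

-1/16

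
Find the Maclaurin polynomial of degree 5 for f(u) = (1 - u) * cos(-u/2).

-u^5/384 + u^4/384 + u^3/8 - u^2/8 - u + 1

Distribute the polynomial across the series and collect like powers.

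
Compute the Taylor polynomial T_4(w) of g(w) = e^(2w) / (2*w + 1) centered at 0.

Expand 1/(denominator) as a geometric series and multiply by the numerator's series.
g(0) = 1
g′(0) = 0
g′′(0) = 4
g′′′(0) = -16
g^(4)(0) = 144
The Taylor polynomial is Σ g^(k)(0)/k! · w^k.

6*w^4 - 8*w^3/3 + 2*w^2 + 1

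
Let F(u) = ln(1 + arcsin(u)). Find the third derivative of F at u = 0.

Let u equal the inner series; expand the outer function in u and truncate.
From the series, [u^3] F = 1/2; multiply by 3! = 6 to get 3.

3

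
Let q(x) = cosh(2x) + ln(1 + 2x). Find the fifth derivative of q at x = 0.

768

Combine the two series term by term.
From the series, [x^5] q = 32/5; multiply by 5! = 120 to get 768.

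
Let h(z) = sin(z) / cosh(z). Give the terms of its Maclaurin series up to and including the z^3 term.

Invert the denominator's series and multiply.
h(0) = 0
h′(0) = 1
h′′(0) = 0
h′′′(0) = -4

-2*z^3/3 + z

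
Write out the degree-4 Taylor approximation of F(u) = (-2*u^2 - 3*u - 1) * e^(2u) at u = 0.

Shift and add copies of the series according to the polynomial's terms.
F(0) = -1
F′(0) = -5
F′′(0) = -20
F′′′(0) = -68
F^(4)(0) = -208

-26*u^4/3 - 34*u^3/3 - 10*u^2 - 5*u - 1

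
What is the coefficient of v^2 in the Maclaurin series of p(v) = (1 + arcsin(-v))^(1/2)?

-1/8

Let u equal the inner series; expand the outer function in u and truncate.
p(0) = 1
p′(0) = -1/2
p′′(0) = -1/4
Then c_k = p^(k)(0)/k! gives each Taylor coefficient.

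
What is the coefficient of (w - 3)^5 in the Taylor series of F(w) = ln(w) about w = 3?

[(w - 3)^0] = ln(3);  [(w - 3)^1] = 1/3;  [(w - 3)^2] = -1/18;  [(w - 3)^3] = 1/81;  [(w - 3)^4] = -1/324;  [(w - 3)^5] = 1/1215.
So c_5 = F^(5)(3)/5! = 1/1215.

1/1215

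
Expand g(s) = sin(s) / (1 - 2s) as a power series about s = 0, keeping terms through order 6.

1841*s^6/60 + 1841*s^5/120 + 23*s^4/3 + 23*s^3/6 + 2*s^2 + s

Write out both Maclaurin series and multiply, keeping only the needed powers.
g(0) = 0
g′(0) = 1
g′′(0) = 4
g′′′(0) = 23
g^(4)(0) = 184
g^(5)(0) = 1841
g^(6)(0) = 22092
The Taylor polynomial is Σ g^(k)(0)/k! · s^k.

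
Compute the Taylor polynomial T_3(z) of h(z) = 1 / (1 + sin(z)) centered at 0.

-5*z^3/6 + z^2 - z + 1

Expand as Σ (-1)^k u^k with u equal to the inner function's series.
h(0) = 1
h′(0) = -1
h′′(0) = 2
h′′′(0) = -5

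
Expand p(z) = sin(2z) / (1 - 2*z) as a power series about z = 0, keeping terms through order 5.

404*z^5/15 + 40*z^4/3 + 20*z^3/3 + 4*z^2 + 2*z

Expand 1/(denominator) as a geometric series and multiply by the numerator's series.
p(0) = 0
p′(0) = 2
p′′(0) = 8
p′′′(0) = 40
p^(4)(0) = 320
p^(5)(0) = 3232
Dividing each by k! gives the coefficients c_0, ..., c_5.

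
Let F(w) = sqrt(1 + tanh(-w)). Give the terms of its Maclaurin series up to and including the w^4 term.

Plug the Maclaurin series of the inner function into that of the outer and collect terms.
F(0) = 1
F′(0) = -1/2
F′′(0) = -1/4
F′′′(0) = 5/8
F^(4)(0) = 17/16
Dividing each by k! gives the coefficients c_0, ..., c_4.

17*w^4/384 + 5*w^3/48 - w^2/8 - w/2 + 1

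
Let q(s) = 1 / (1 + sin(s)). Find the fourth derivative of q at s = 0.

16

Expand as Σ (-1)^k u^k with u equal to the inner function's series.
The coefficient of s^4 in the expansion is 2/3, so q^(4)(0) = 4! * (2/3) = 16.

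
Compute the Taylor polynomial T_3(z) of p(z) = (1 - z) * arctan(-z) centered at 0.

Multiply each power in the prefactor through the base expansion.

z^3/3 + z^2 - z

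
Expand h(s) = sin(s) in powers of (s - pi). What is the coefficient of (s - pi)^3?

1/6

Use the known series and substitute for the argument.
[(s - pi)^0] = 0;  [(s - pi)^1] = -1;  [(s - pi)^2] = 0;  [(s - pi)^3] = 1/6.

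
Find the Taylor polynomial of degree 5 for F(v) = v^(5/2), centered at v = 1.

3*(v - 1)^5/256 - 5*(v - 1)^4/128 + 5*(v - 1)^3/16 + 15*(v - 1)^2/8 + 5*(v - 1)/2 + 1

Use the known series and substitute for the argument.
F(1) = 1
F′(1) = 5/2
F′′(1) = 15/4
F′′′(1) = 15/8
F^(4)(1) = -15/16
F^(5)(1) = 45/32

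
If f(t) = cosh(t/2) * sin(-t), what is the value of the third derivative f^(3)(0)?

1/4

Multiply the two series term by term and collect like powers.
From the series, [t^3] f = 1/24; multiply by 3! = 6 to get 1/4.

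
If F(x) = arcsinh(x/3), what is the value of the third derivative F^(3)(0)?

-1/27

From the series, [x^3] F = -1/162; multiply by 3! = 6 to get -1/27.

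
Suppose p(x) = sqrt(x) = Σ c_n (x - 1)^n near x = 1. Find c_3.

1/16

p(1) = 1
p′(1) = 1/2
p′′(1) = -1/4
p′′′(1) = 3/8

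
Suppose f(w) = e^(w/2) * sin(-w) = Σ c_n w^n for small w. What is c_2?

-1/2

Expand each factor separately, then convolve coefficients.
f(0) = 0
f′(0) = -1
f′′(0) = -1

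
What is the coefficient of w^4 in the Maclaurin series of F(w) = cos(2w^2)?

[w^0] = 1;  [w^1] = 0;  [w^2] = 0;  [w^3] = 0;  [w^4] = -2.
So c_4 = F^(4)(0)/4! = -2.

-2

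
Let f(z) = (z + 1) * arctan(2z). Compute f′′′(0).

-16

Shift and add copies of the series according to the polynomial's terms.
From the series, [z^3] f = -8/3; multiply by 3! = 6 to get -16.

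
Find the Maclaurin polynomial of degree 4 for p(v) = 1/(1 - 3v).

81*v^4 + 27*v^3 + 9*v^2 + 3*v + 1

[v^0] = 1;  [v^1] = 3;  [v^2] = 9;  [v^3] = 27;  [v^4] = 81.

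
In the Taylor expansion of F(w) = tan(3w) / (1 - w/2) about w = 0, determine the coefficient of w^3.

39/4

Multiply the two series term by term and collect like powers.
[w^0] = 0;  [w^1] = 3;  [w^2] = 3/2;  [w^3] = 39/4.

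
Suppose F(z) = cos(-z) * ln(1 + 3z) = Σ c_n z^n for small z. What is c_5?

1769/40

Take the Cauchy product of the two expansions.
F(0) = 0
F′(0) = 3
F′′(0) = -9
F′′′(0) = 45
F^(4)(0) = -432
F^(5)(0) = 5307
So c_5 = F^(5)(0)/5! = 1769/40.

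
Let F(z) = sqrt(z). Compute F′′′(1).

3/8

Use the known series and substitute for the argument.
The coefficient of (z - 1)^3 in the expansion is 1/16, so F′′′(1) = 3! * (1/16) = 3/8.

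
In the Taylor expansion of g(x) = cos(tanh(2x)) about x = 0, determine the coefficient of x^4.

Let u equal the inner series; expand the outer function in u and truncate.
[x^0] = 1;  [x^1] = 0;  [x^2] = -2;  [x^3] = 0;  [x^4] = 6.
So c_4 = g^(4)(0)/4! = 6.

6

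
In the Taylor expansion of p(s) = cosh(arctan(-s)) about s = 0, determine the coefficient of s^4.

Plug the Maclaurin series of the inner function into that of the outer and collect terms.
p(0) = 1
p′(0) = 0
p′′(0) = 1
p′′′(0) = 0
p^(4)(0) = -7
So c_4 = p^(4)(0)/4! = -7/24.

-7/24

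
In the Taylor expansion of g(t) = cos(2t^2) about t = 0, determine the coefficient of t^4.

-2

c_4 = g^(4)(0)/4! = -2.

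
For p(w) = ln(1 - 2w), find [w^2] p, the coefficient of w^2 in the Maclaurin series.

-2

Apply the Taylor formula c_k = f^(k)(a)/k!.
So c_2 = p′′(0)/2! = -2.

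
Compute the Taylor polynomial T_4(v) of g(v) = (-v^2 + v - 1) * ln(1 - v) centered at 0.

5*v^4/12 + 5*v^3/6 - v^2/2 + v

Shift and add copies of the series according to the polynomial's terms.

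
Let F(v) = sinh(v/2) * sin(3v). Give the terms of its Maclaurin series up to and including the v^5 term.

Take the Cauchy product of the two expansions.

-35*v^4/16 + 3*v^2/2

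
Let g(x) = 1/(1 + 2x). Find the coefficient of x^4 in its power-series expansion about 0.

Differentiate repeatedly and evaluate at the center.
[x^0] = 1;  [x^1] = -2;  [x^2] = 4;  [x^3] = -8;  [x^4] = 16.

16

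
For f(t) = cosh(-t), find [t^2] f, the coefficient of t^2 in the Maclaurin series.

1/2

f(0) = 1
f′(0) = 0
f′′(0) = 1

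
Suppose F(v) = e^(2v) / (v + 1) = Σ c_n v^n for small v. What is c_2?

Use 1/(1 - r) = Σ r^k on the denominator, then take the Cauchy product.
F(0) = 1
F′(0) = 1
F′′(0) = 2

1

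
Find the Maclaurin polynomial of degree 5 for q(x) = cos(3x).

Apply the Taylor formula c_k = f^(k)(a)/k!.
q(0) = 1
q′(0) = 0
q′′(0) = -9
q′′′(0) = 0
q^(4)(0) = 81
q^(5)(0) = 0
Dividing each by k! gives the coefficients c_0, ..., c_5.

27*x^4/8 - 9*x^2/2 + 1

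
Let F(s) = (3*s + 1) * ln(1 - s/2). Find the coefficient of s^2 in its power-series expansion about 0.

-13/8

Distribute the polynomial across the series and collect like powers.
F(0) = 0
F′(0) = -1/2
F′′(0) = -13/4
So c_2 = F′′(0)/2! = -13/8.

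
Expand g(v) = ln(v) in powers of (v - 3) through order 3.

(v - 3)^3/81 - (v - 3)^2/18 + (v - 3)/3 + ln(3)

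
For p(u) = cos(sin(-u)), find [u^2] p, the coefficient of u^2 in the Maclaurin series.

Substitute the inner expansion into the outer series and collect powers.
p(0) = 1
p′(0) = 0
p′′(0) = -1
The Taylor polynomial is Σ p^(k)(0)/k! · u^k.

-1/2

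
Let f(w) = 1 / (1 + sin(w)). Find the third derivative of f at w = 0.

-5

Use the geometric series for the reciprocal, then substitute.
The coefficient of w^3 in the expansion is -5/6, so f′′′(0) = 3! * (-5/6) = -5.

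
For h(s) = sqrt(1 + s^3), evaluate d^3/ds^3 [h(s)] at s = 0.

Compute the successive derivatives at the expansion point and divide by k!.
From the series, [s^3] h = 1/2; multiply by 3! = 6 to get 3.

3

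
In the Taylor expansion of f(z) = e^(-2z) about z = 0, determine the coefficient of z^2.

2

Apply the Taylor formula c_k = f^(k)(a)/k!.
f(0) = 1
f′(0) = -2
f′′(0) = 4
So c_2 = f′′(0)/2! = 2.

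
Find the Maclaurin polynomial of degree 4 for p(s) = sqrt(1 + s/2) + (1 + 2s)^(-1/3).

Combine the two series term by term.
p(0) = 2
p′(0) = -5/12
p′′(0) = 247/144
p′′′(0) = -14255/1728
p^(4)(0) = 1145665/20736

1145665*s^4/497664 - 14255*s^3/10368 + 247*s^2/288 - 5*s/12 + 2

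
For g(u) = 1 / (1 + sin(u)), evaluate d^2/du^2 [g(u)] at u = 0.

2

Use the geometric series for the reciprocal, then substitute.
The coefficient of u^2 in the expansion is 1, so g′′(0) = 2! * (1) = 2.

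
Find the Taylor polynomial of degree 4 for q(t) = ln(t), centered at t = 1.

Differentiate repeatedly and evaluate at the center.
q(1) = 0
q′(1) = 1
q′′(1) = -1
q′′′(1) = 2
q^(4)(1) = -6
Dividing each by k! gives the coefficients c_0, ..., c_4.

-(t - 1)^4/4 + (t - 1)^3/3 - (t - 1)^2/2 + (t - 1)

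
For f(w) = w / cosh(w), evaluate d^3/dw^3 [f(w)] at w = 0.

-3

Invert the denominator's series and multiply.
The coefficient of w^3 in the expansion is -1/2, so f′′′(0) = 3! * (-1/2) = -3.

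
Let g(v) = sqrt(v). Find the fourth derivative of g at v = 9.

Compute the successive derivatives at the expansion point and divide by k!.
From the series, [(v - 9)^4] g = -5/279936; multiply by 4! = 24 to get -5/11664.

-5/11664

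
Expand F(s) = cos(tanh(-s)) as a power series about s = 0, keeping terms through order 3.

Compose series: expand the inner function first, then feed it into the outer expansion.
F(0) = 1
F′(0) = 0
F′′(0) = -1
F′′′(0) = 0
Dividing each by k! gives the coefficients c_0, ..., c_3.

1 - s^2/2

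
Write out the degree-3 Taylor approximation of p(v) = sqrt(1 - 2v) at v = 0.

-v^3/2 - v^2/2 - v + 1

p(0) = 1
p′(0) = -1
p′′(0) = -1
p′′′(0) = -3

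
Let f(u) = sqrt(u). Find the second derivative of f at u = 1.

-1/4

Differentiate repeatedly and evaluate at the center.
The coefficient of (u - 1)^2 in the expansion is -1/8, so f′′(1) = 2! * (-1/8) = -1/4.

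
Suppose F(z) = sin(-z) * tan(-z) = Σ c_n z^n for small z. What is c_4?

Multiply the two series term by term and collect like powers.

1/6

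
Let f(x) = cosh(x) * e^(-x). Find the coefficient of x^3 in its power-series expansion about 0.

-2/3

Write out both Maclaurin series and multiply, keeping only the needed powers.
f(0) = 1
f′(0) = -1
f′′(0) = 2
f′′′(0) = -4
So c_3 = f′′′(0)/3! = -2/3.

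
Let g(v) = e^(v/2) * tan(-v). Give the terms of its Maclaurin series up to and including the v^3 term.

-11*v^3/24 - v^2/2 - v

Multiply the two series term by term and collect like powers.
g(0) = 0
g′(0) = -1
g′′(0) = -1
g′′′(0) = -11/4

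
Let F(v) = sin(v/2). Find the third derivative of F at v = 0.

-1/8

Compute the successive derivatives at the expansion point and divide by k!.
The coefficient of v^3 in the expansion is -1/48, so F′′′(0) = 3! * (-1/48) = -1/8.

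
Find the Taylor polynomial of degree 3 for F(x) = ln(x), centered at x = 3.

Apply the Taylor formula c_k = f^(k)(a)/k!.

(x - 3)^3/81 - (x - 3)^2/18 + (x - 3)/3 + ln(3)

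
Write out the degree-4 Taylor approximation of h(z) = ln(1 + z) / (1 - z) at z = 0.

Expand 1/(denominator) as a geometric series and multiply by the numerator's series.

7*z^4/12 + 5*z^3/6 + z^2/2 + z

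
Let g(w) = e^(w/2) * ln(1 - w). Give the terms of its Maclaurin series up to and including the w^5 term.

-243*w^5/640 - w^4/2 - 17*w^3/24 - w^2 - w

Write out both Maclaurin series and multiply, keeping only the needed powers.
[w^0] = 0;  [w^1] = -1;  [w^2] = -1;  [w^3] = -17/24;  [w^4] = -1/2;  [w^5] = -243/640.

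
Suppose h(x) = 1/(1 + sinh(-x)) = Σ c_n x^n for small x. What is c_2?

Let u equal the inner series; expand the outer function in u and truncate.
h(0) = 1
h′(0) = 1
h′′(0) = 2

1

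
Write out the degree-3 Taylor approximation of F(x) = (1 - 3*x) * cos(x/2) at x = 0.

Multiply each power in the prefactor through the base expansion.
F(0) = 1
F′(0) = -3
F′′(0) = -1/4
F′′′(0) = 9/4
The Taylor polynomial is Σ F^(k)(0)/k! · x^k.

3*x^3/8 - x^2/8 - 3*x + 1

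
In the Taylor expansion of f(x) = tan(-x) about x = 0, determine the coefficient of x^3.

Use the known series and substitute for the argument.
[x^0] = 0;  [x^1] = -1;  [x^2] = 0;  [x^3] = -1/3.

-1/3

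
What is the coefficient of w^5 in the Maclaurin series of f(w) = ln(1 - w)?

f(0) = 0
f′(0) = -1
f′′(0) = -1
f′′′(0) = -2
f^(4)(0) = -6
f^(5)(0) = -24
The Taylor polynomial is Σ f^(k)(0)/k! · w^k.

-1/5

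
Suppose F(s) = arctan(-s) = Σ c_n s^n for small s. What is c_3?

1/3

F(0) = 0
F′(0) = -1
F′′(0) = 0
F′′′(0) = 2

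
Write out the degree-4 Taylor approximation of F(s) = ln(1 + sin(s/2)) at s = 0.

Compose series: expand the inner function first, then feed it into the outer expansion.
F(0) = 0
F′(0) = 1/2
F′′(0) = -1/4
F′′′(0) = 1/8
F^(4)(0) = -1/8

-s^4/192 + s^3/48 - s^2/8 + s/2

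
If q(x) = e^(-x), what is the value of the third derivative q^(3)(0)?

-1

Apply the Taylor formula c_k = f^(k)(a)/k!.
From the series, [x^3] q = -1/6; multiply by 3! = 6 to get -1.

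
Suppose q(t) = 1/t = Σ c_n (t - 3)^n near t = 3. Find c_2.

Apply the Taylor formula c_k = f^(k)(a)/k!.
q(3) = 1/3
q′(3) = -1/9
q′′(3) = 2/27
So c_2 = q′′(3)/2! = 1/27.

1/27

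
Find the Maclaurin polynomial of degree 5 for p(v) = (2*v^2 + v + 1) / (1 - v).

4*v^5 + 4*v^4 + 4*v^3 + 4*v^2 + 2*v + 1

Shift and add copies of the series according to the polynomial's terms.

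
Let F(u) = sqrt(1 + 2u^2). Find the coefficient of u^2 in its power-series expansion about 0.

1

c_2 = F′′(0)/2! = 1.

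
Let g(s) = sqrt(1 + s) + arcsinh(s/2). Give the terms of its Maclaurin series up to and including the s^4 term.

Combine the two series term by term.
g(0) = 1
g′(0) = 1
g′′(0) = -1/4
g′′′(0) = 1/4
g^(4)(0) = -15/16
Then c_k = g^(k)(0)/k! gives each Taylor coefficient.

-5*s^4/128 + s^3/24 - s^2/8 + s + 1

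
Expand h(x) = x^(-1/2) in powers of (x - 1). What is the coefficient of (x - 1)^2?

3/8

[(x - 1)^0] = 1;  [(x - 1)^1] = -1/2;  [(x - 1)^2] = 3/8.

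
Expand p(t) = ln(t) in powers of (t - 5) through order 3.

(t - 5)^3/375 - (t - 5)^2/50 + (t - 5)/5 + ln(5)

p(5) = ln(5)
p′(5) = 1/5
p′′(5) = -1/25
p′′′(5) = 2/125
The Taylor polynomial is Σ p^(k)(5)/k! · (t - 5)^k.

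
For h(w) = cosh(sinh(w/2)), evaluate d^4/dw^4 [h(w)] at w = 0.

Let u equal the inner series; expand the outer function in u and truncate.
From the series, [w^4] h = 5/384; multiply by 4! = 24 to get 5/16.

5/16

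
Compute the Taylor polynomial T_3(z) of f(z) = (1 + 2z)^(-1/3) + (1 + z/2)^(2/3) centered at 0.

Expand each term separately and add.
[z^0] = 2;  [z^1] = -1/3;  [z^2] = 31/36;  [z^3] = -223/162.

-223*z^3/162 + 31*z^2/36 - z/3 + 2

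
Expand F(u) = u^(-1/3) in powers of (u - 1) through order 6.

728*(u - 1)^6/6561 - 91*(u - 1)^5/729 + 35*(u - 1)^4/243 - 14*(u - 1)^3/81 + 2*(u - 1)^2/9 - (u - 1)/3 + 1

F(1) = 1
F′(1) = -1/3
F′′(1) = 4/9
F′′′(1) = -28/27
F^(4)(1) = 280/81
F^(5)(1) = -3640/243
F^(6)(1) = 58240/729
Dividing each by k! gives the coefficients c_0, ..., c_6.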